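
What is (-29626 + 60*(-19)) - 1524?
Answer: -32290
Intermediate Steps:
(-29626 + 60*(-19)) - 1524 = (-29626 - 1140) - 1524 = -30766 - 1524 = -32290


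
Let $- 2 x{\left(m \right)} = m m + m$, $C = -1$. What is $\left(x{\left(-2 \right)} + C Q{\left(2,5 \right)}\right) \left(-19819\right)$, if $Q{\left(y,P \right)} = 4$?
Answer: $99095$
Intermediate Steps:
$x{\left(m \right)} = - \frac{m}{2} - \frac{m^{2}}{2}$ ($x{\left(m \right)} = - \frac{m m + m}{2} = - \frac{m^{2} + m}{2} = - \frac{m + m^{2}}{2} = - \frac{m}{2} - \frac{m^{2}}{2}$)
$\left(x{\left(-2 \right)} + C Q{\left(2,5 \right)}\right) \left(-19819\right) = \left(\left(- \frac{1}{2}\right) \left(-2\right) \left(1 - 2\right) - 4\right) \left(-19819\right) = \left(\left(- \frac{1}{2}\right) \left(-2\right) \left(-1\right) - 4\right) \left(-19819\right) = \left(-1 - 4\right) \left(-19819\right) = \left(-5\right) \left(-19819\right) = 99095$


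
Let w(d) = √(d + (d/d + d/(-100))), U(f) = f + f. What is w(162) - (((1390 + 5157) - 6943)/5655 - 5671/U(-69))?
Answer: -10671619/260130 + √16138/10 ≈ -28.321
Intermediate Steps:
U(f) = 2*f
w(d) = √(1 + 99*d/100) (w(d) = √(d + (1 + d*(-1/100))) = √(d + (1 - d/100)) = √(1 + 99*d/100))
w(162) - (((1390 + 5157) - 6943)/5655 - 5671/U(-69)) = √(100 + 99*162)/10 - (((1390 + 5157) - 6943)/5655 - 5671/(2*(-69))) = √(100 + 16038)/10 - ((6547 - 6943)*(1/5655) - 5671/(-138)) = √16138/10 - (-396*1/5655 - 5671*(-1/138)) = √16138/10 - (-132/1885 + 5671/138) = √16138/10 - 1*10671619/260130 = √16138/10 - 10671619/260130 = -10671619/260130 + √16138/10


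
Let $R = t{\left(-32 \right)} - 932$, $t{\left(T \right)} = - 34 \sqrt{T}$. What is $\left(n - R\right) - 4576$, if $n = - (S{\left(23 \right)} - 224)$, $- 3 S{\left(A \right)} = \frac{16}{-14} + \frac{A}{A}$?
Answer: $- \frac{71821}{21} + 136 i \sqrt{2} \approx -3420.0 + 192.33 i$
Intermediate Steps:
$S{\left(A \right)} = \frac{1}{21}$ ($S{\left(A \right)} = - \frac{\frac{16}{-14} + \frac{A}{A}}{3} = - \frac{16 \left(- \frac{1}{14}\right) + 1}{3} = - \frac{- \frac{8}{7} + 1}{3} = \left(- \frac{1}{3}\right) \left(- \frac{1}{7}\right) = \frac{1}{21}$)
$n = \frac{4703}{21}$ ($n = - (\frac{1}{21} - 224) = \left(-1\right) \left(- \frac{4703}{21}\right) = \frac{4703}{21} \approx 223.95$)
$R = -932 - 136 i \sqrt{2}$ ($R = - 34 \sqrt{-32} - 932 = - 34 \cdot 4 i \sqrt{2} - 932 = - 136 i \sqrt{2} - 932 = -932 - 136 i \sqrt{2} \approx -932.0 - 192.33 i$)
$\left(n - R\right) - 4576 = \left(\frac{4703}{21} - \left(-932 - 136 i \sqrt{2}\right)\right) - 4576 = \left(\frac{4703}{21} + \left(932 + 136 i \sqrt{2}\right)\right) - 4576 = \left(\frac{24275}{21} + 136 i \sqrt{2}\right) - 4576 = - \frac{71821}{21} + 136 i \sqrt{2}$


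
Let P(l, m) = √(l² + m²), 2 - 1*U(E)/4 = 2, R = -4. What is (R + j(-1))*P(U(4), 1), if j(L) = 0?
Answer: -4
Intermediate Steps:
U(E) = 0 (U(E) = 8 - 4*2 = 8 - 8 = 0)
(R + j(-1))*P(U(4), 1) = (-4 + 0)*√(0² + 1²) = -4*√(0 + 1) = -4*√1 = -4*1 = -4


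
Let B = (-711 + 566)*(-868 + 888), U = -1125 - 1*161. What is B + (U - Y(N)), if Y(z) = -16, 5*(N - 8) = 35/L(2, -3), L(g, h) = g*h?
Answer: -4170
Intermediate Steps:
N = 41/6 (N = 8 + (35/((2*(-3))))/5 = 8 + (35/(-6))/5 = 8 + (35*(-⅙))/5 = 8 + (⅕)*(-35/6) = 8 - 7/6 = 41/6 ≈ 6.8333)
U = -1286 (U = -1125 - 161 = -1286)
B = -2900 (B = -145*20 = -2900)
B + (U - Y(N)) = -2900 + (-1286 - 1*(-16)) = -2900 + (-1286 + 16) = -2900 - 1270 = -4170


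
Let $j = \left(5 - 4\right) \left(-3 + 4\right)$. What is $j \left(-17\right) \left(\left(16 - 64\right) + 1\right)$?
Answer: $799$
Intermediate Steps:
$j = 1$ ($j = 1 \cdot 1 = 1$)
$j \left(-17\right) \left(\left(16 - 64\right) + 1\right) = 1 \left(-17\right) \left(\left(16 - 64\right) + 1\right) = - 17 \left(-48 + 1\right) = \left(-17\right) \left(-47\right) = 799$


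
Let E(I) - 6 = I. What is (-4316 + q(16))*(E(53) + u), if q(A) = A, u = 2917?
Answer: -12796800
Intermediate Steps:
E(I) = 6 + I
(-4316 + q(16))*(E(53) + u) = (-4316 + 16)*((6 + 53) + 2917) = -4300*(59 + 2917) = -4300*2976 = -12796800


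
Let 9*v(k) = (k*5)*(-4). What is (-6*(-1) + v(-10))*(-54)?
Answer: -1524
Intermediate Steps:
v(k) = -20*k/9 (v(k) = ((k*5)*(-4))/9 = ((5*k)*(-4))/9 = (-20*k)/9 = -20*k/9)
(-6*(-1) + v(-10))*(-54) = (-6*(-1) - 20/9*(-10))*(-54) = (6 + 200/9)*(-54) = (254/9)*(-54) = -1524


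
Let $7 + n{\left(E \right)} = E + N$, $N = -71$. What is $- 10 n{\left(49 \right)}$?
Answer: $290$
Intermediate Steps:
$n{\left(E \right)} = -78 + E$ ($n{\left(E \right)} = -7 + \left(E - 71\right) = -7 + \left(-71 + E\right) = -78 + E$)
$- 10 n{\left(49 \right)} = - 10 \left(-78 + 49\right) = \left(-10\right) \left(-29\right) = 290$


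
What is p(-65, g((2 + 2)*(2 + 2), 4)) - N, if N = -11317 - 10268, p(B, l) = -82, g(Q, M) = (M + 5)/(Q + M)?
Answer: 21503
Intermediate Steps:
g(Q, M) = (5 + M)/(M + Q)
N = -21585
p(-65, g((2 + 2)*(2 + 2), 4)) - N = -82 - 1*(-21585) = -82 + 21585 = 21503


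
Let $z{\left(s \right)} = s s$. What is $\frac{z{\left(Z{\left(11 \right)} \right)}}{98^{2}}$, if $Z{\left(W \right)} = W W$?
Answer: $\frac{14641}{9604} \approx 1.5245$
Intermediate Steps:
$Z{\left(W \right)} = W^{2}$
$z{\left(s \right)} = s^{2}$
$\frac{z{\left(Z{\left(11 \right)} \right)}}{98^{2}} = \frac{\left(11^{2}\right)^{2}}{98^{2}} = \frac{121^{2}}{9604} = 14641 \cdot \frac{1}{9604} = \frac{14641}{9604}$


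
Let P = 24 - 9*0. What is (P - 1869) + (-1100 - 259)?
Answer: -3204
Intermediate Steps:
P = 24 (P = 24 + 0 = 24)
(P - 1869) + (-1100 - 259) = (24 - 1869) + (-1100 - 259) = -1845 - 1359 = -3204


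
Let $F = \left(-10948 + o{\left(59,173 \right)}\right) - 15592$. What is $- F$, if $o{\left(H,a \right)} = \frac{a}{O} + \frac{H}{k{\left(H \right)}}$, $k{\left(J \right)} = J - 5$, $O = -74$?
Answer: $\frac{26514704}{999} \approx 26541.0$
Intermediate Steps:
$k{\left(J \right)} = -5 + J$
$o{\left(H,a \right)} = - \frac{a}{74} + \frac{H}{-5 + H}$ ($o{\left(H,a \right)} = \frac{a}{-74} + \frac{H}{-5 + H} = a \left(- \frac{1}{74}\right) + \frac{H}{-5 + H} = - \frac{a}{74} + \frac{H}{-5 + H}$)
$F = - \frac{26514704}{999}$ ($F = \left(-10948 + \frac{59 - \frac{173 \left(-5 + 59\right)}{74}}{-5 + 59}\right) - 15592 = \left(-10948 + \frac{59 - \frac{173}{74} \cdot 54}{54}\right) - 15592 = \left(-10948 + \frac{59 - \frac{4671}{37}}{54}\right) - 15592 = \left(-10948 + \frac{1}{54} \left(- \frac{2488}{37}\right)\right) - 15592 = \left(-10948 - \frac{1244}{999}\right) - 15592 = - \frac{10938296}{999} - 15592 = - \frac{26514704}{999} \approx -26541.0$)
$- F = \left(-1\right) \left(- \frac{26514704}{999}\right) = \frac{26514704}{999}$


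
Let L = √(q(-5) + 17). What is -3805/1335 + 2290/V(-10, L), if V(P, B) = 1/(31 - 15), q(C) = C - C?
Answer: 9782119/267 ≈ 36637.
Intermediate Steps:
q(C) = 0
L = √17 (L = √(0 + 17) = √17 ≈ 4.1231)
V(P, B) = 1/16
-3805/1335 + 2290/V(-10, L) = -3805/1335 + 2290/(1/16) = -3805*1/1335 + 2290*16 = -761/267 + 36640 = 9782119/267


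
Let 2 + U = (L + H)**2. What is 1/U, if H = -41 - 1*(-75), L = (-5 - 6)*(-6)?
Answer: 1/9998 ≈ 0.00010002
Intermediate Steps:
L = 66 (L = -11*(-6) = 66)
H = 34 (H = -41 + 75 = 34)
U = 9998 (U = -2 + (66 + 34)**2 = -2 + 100**2 = -2 + 10000 = 9998)
1/U = 1/9998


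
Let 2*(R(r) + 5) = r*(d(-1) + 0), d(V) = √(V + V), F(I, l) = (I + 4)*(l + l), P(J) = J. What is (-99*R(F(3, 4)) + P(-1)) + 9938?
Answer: 10432 - 2772*I*√2 ≈ 10432.0 - 3920.2*I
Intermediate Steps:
F(I, l) = 2*l*(4 + I) (F(I, l) = (4 + I)*(2*l) = 2*l*(4 + I))
d(V) = √2*√V (d(V) = √(2*V) = √2*√V)
R(r) = -5 + I*r*√2/2 (R(r) = -5 + (r*(√2*√(-1) + 0))/2 = -5 + (r*(√2*I + 0))/2 = -5 + (r*(I*√2 + 0))/2 = -5 + (r*(I*√2))/2 = -5 + (I*r*√2)/2 = -5 + I*r*√2/2)
(-99*R(F(3, 4)) + P(-1)) + 9938 = (-99*(-5 + I*(2*4*(4 + 3))*√2/2) - 1) + 9938 = (-99*(-5 + I*(2*4*7)*√2/2) - 1) + 9938 = (-99*(-5 + (½)*I*56*√2) - 1) + 9938 = (-99*(-5 + 28*I*√2) - 1) + 9938 = ((495 - 2772*I*√2) - 1) + 9938 = (494 - 2772*I*√2) + 9938 = 10432 - 2772*I*√2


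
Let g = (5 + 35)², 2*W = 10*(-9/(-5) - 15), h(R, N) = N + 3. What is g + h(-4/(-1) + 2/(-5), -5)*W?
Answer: 1732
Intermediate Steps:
h(R, N) = 3 + N
W = -66 (W = (10*(-9/(-5) - 15))/2 = (10*(-9*(-⅕) - 15))/2 = (10*(9/5 - 15))/2 = (10*(-66/5))/2 = (½)*(-132) = -66)
g = 1600 (g = 40² = 1600)
g + h(-4/(-1) + 2/(-5), -5)*W = 1600 + (3 - 5)*(-66) = 1600 - 2*(-66) = 1600 + 132 = 1732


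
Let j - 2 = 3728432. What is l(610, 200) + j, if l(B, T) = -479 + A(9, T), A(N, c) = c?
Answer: 3728155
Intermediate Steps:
j = 3728434 (j = 2 + 3728432 = 3728434)
l(B, T) = -479 + T
l(610, 200) + j = (-479 + 200) + 3728434 = -279 + 3728434 = 3728155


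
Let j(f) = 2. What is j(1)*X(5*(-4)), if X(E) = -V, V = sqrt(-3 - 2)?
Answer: -2*I*sqrt(5) ≈ -4.4721*I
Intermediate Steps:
V = I*sqrt(5) (V = sqrt(-5) = I*sqrt(5) ≈ 2.2361*I)
X(E) = -I*sqrt(5)
j(1)*X(5*(-4)) = 2*(-I*sqrt(5)) = -2*I*sqrt(5)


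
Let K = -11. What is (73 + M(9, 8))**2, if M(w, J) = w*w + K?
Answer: 20449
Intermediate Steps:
M(w, J) = -11 + w**2 (M(w, J) = w*w - 11 = w**2 - 11 = -11 + w**2)
(73 + M(9, 8))**2 = (73 + (-11 + 9**2))**2 = (73 + (-11 + 81))**2 = (73 + 70)**2 = 143**2 = 20449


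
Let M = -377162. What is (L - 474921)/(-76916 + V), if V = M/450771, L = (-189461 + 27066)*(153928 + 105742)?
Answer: 19008825806654241/34671879398 ≈ 5.4825e+5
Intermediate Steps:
L = -42169109650 (L = -162395*259670 = -42169109650)
V = -377162/450771 ≈ -0.83670
(L - 474921)/(-76916 + V) = (-42169109650 - 474921)/(-76916 - 377162/450771) = -42169584571/(-34671879398/450771) = -42169584571*(-450771/34671879398) = 19008825806654241/34671879398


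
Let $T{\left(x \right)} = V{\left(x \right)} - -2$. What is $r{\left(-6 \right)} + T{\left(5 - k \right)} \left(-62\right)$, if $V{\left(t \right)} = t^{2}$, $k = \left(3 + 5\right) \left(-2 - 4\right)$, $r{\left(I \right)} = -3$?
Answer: $-174285$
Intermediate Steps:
$k = -48$ ($k = 8 \left(-6\right) = -48$)
$T{\left(x \right)} = 2 + x^{2}$ ($T{\left(x \right)} = x^{2} - -2 = x^{2} + 2 = 2 + x^{2}$)
$r{\left(-6 \right)} + T{\left(5 - k \right)} \left(-62\right) = -3 + \left(2 + \left(5 - -48\right)^{2}\right) \left(-62\right) = -3 + \left(2 + \left(5 + 48\right)^{2}\right) \left(-62\right) = -3 + \left(2 + 53^{2}\right) \left(-62\right) = -3 + \left(2 + 2809\right) \left(-62\right) = -3 + 2811 \left(-62\right) = -3 - 174282 = -174285$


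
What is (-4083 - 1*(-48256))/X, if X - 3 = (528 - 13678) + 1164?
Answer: -44173/11983 ≈ -3.6863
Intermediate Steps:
X = -11983 (X = 3 + ((528 - 13678) + 1164) = 3 + (-13150 + 1164) = 3 - 11986 = -11983)
(-4083 - 1*(-48256))/X = (-4083 - 1*(-48256))/(-11983) = (-4083 + 48256)*(-1/11983) = 44173*(-1/11983) = -44173/11983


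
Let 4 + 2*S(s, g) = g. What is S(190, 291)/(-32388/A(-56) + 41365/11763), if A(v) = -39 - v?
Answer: -57391677/760553678 ≈ -0.075460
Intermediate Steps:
S(s, g) = -2 + g/2
S(190, 291)/(-32388/A(-56) + 41365/11763) = (-2 + (1/2)*291)/(-32388/(-39 - 1*(-56)) + 41365/11763) = (-2 + 291/2)/(-32388/(-39 + 56) + 41365*(1/11763)) = 287/(2*(-32388/17 + 41365/11763)) = 287/(2*(-380276839/199971)) = (287/2)*(-199971/380276839) = -57391677/760553678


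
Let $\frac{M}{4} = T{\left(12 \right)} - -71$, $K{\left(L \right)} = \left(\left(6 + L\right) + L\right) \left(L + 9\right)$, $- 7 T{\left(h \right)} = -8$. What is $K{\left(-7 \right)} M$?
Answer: $- \frac{32320}{7} \approx -4617.1$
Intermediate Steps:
$T{\left(h \right)} = \frac{8}{7}$ ($T{\left(h \right)} = \left(- \frac{1}{7}\right) \left(-8\right) = \frac{8}{7}$)
$K{\left(L \right)} = \left(6 + 2 L\right) \left(9 + L\right)$
$M = \frac{2020}{7}$ ($M = 4 \left(\frac{8}{7} - -71\right) = 4 \left(\frac{8}{7} + 71\right) = 4 \cdot \frac{505}{7} = \frac{2020}{7} \approx 288.57$)
$K{\left(-7 \right)} M = \left(54 + 2 \left(-7\right)^{2} + 24 \left(-7\right)\right) \frac{2020}{7} = \left(54 + 2 \cdot 49 - 168\right) \frac{2020}{7} = \left(54 + 98 - 168\right) \frac{2020}{7} = \left(-16\right) \frac{2020}{7} = - \frac{32320}{7}$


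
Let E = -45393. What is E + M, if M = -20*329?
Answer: -51973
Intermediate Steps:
M = -6580
E + M = -45393 - 6580 = -51973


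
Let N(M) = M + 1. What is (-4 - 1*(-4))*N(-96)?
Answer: 0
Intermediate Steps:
N(M) = 1 + M
(-4 - 1*(-4))*N(-96) = (-4 - 1*(-4))*(1 - 96) = (-4 + 4)*(-95) = 0*(-95) = 0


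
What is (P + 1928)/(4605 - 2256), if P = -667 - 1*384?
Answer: 877/2349 ≈ 0.37335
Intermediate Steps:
P = -1051 (P = -667 - 384 = -1051)
(P + 1928)/(4605 - 2256) = (-1051 + 1928)/(4605 - 2256) = 877/2349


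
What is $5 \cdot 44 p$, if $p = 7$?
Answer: $1540$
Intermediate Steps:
$5 \cdot 44 p = 5 \cdot 44 \cdot 7 = 220 \cdot 7 = 1540$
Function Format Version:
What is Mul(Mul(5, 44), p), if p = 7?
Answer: 1540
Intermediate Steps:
Mul(Mul(5, 44), p) = Mul(Mul(5, 44), 7) = Mul(220, 7) = 1540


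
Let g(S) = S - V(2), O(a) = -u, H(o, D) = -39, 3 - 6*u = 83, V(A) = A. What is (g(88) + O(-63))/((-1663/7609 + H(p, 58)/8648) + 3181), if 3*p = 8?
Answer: 19609184336/627910482051 ≈ 0.031229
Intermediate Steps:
p = 8/3 (p = (1/3)*8 = 8/3 ≈ 2.6667)
u = -40/3 (u = 1/2 - 1/6*83 = 1/2 - 83/6 = -40/3 ≈ -13.333)
O(a) = 40/3 (O(a) = -1*(-40/3) = 40/3)
g(S) = -2 + S (g(S) = S - 1*2 = S - 2 = -2 + S)
(g(88) + O(-63))/((-1663/7609 + H(p, 58)/8648) + 3181) = ((-2 + 88) + 40/3)/((-1663/7609 - 39/8648) + 3181) = (86 + 40/3)/((-1663*1/7609 - 39*1/8648) + 3181) = 298/(3*((-1663/7609 - 39/8648) + 3181)) = 298/(3*(-14678375/65802632 + 3181)) = 298/(3*(209303494017/65802632)) = (298/3)*(65802632/209303494017) = 19609184336/627910482051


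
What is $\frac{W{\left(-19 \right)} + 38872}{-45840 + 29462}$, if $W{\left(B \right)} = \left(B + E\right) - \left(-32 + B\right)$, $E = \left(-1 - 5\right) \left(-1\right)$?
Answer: $- \frac{19455}{8189} \approx -2.3757$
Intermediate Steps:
$E = 6$ ($E = \left(-6\right) \left(-1\right) = 6$)
$W{\left(B \right)} = 38$ ($W{\left(B \right)} = \left(B + 6\right) - \left(-32 + B\right) = \left(6 + B\right) - \left(-32 + B\right) = 38$)
$\frac{W{\left(-19 \right)} + 38872}{-45840 + 29462} = \frac{38 + 38872}{-45840 + 29462} = \frac{38910}{-16378} = 38910 \left(- \frac{1}{16378}\right) = - \frac{19455}{8189}$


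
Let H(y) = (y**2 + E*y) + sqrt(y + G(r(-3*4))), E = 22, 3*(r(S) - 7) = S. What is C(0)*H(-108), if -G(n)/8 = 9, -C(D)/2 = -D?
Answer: 0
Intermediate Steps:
r(S) = 7 + S/3
C(D) = 2*D (C(D) = -(-2)*D = 2*D)
G(n) = -72 (G(n) = -8*9 = -72)
H(y) = y**2 + sqrt(-72 + y) + 22*y (H(y) = (y**2 + 22*y) + sqrt(y - 72) = (y**2 + 22*y) + sqrt(-72 + y) = y**2 + sqrt(-72 + y) + 22*y)
C(0)*H(-108) = (2*0)*((-108)**2 + sqrt(-72 - 108) + 22*(-108)) = 0*(11664 + sqrt(-180) - 2376) = 0*(11664 + 6*I*sqrt(5) - 2376) = 0*(9288 + 6*I*sqrt(5)) = 0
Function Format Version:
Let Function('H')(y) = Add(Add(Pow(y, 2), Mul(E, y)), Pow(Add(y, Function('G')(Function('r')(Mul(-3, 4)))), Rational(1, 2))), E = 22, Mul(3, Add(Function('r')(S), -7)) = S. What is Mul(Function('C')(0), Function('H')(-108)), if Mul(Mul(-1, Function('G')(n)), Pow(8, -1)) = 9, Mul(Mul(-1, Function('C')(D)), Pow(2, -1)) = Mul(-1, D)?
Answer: 0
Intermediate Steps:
Function('r')(S) = Add(7, Mul(Rational(1, 3), S))
Function('C')(D) = Mul(2, D) (Function('C')(D) = Mul(-2, Mul(-1, D)) = Mul(2, D))
Function('G')(n) = -72 (Function('G')(n) = Mul(-8, 9) = -72)
Function('H')(y) = Add(Pow(y, 2), Pow(Add(-72, y), Rational(1, 2)), Mul(22, y)) (Function('H')(y) = Add(Add(Pow(y, 2), Mul(22, y)), Pow(Add(y, -72), Rational(1, 2))) = Add(Add(Pow(y, 2), Mul(22, y)), Pow(Add(-72, y), Rational(1, 2))) = Add(Pow(y, 2), Pow(Add(-72, y), Rational(1, 2)), Mul(22, y)))
Mul(Function('C')(0), Function('H')(-108)) = Mul(Mul(2, 0), Add(Pow(-108, 2), Pow(Add(-72, -108), Rational(1, 2)), Mul(22, -108))) = Mul(0, Add(11664, Pow(-180, Rational(1, 2)), -2376)) = Mul(0, Add(11664, Mul(6, I, Pow(5, Rational(1, 2))), -2376)) = Mul(0, Add(9288, Mul(6, I, Pow(5, Rational(1, 2))))) = 0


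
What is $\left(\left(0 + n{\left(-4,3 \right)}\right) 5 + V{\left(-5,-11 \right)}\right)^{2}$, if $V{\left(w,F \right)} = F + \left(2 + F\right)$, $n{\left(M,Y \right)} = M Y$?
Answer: $6400$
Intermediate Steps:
$V{\left(w,F \right)} = 2 + 2 F$
$\left(\left(0 + n{\left(-4,3 \right)}\right) 5 + V{\left(-5,-11 \right)}\right)^{2} = \left(\left(0 - 12\right) 5 + \left(2 + 2 \left(-11\right)\right)\right)^{2} = \left(\left(0 - 12\right) 5 + \left(2 - 22\right)\right)^{2} = \left(\left(-12\right) 5 - 20\right)^{2} = \left(-60 - 20\right)^{2} = \left(-80\right)^{2} = 6400$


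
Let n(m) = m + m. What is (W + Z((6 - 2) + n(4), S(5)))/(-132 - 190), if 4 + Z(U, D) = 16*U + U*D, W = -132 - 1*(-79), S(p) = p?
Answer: -195/322 ≈ -0.60559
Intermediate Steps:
n(m) = 2*m
W = -53 (W = -132 + 79 = -53)
Z(U, D) = -4 + 16*U + D*U (Z(U, D) = -4 + (16*U + U*D) = -4 + (16*U + D*U) = -4 + 16*U + D*U)
(W + Z((6 - 2) + n(4), S(5)))/(-132 - 190) = (-53 + (-4 + 16*((6 - 2) + 2*4) + 5*((6 - 2) + 2*4)))/(-132 - 190) = (-53 + (-4 + 16*(4 + 8) + 5*(4 + 8)))/(-322) = (-53 + (-4 + 16*12 + 5*12))*(-1/322) = (-53 + (-4 + 192 + 60))*(-1/322) = (-53 + 248)*(-1/322) = 195*(-1/322) = -195/322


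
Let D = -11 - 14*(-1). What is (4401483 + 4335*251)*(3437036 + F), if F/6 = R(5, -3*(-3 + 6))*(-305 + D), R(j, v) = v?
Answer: 18957366715392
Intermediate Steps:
D = 3 (D = -11 + 14 = 3)
F = 16308 (F = 6*((-3*(-3 + 6))*(-305 + 3)) = 6*(-3*3*(-302)) = 6*(-9*(-302)) = 6*2718 = 16308)
(4401483 + 4335*251)*(3437036 + F) = (4401483 + 4335*251)*(3437036 + 16308) = (4401483 + 1088085)*3453344 = 5489568*3453344 = 18957366715392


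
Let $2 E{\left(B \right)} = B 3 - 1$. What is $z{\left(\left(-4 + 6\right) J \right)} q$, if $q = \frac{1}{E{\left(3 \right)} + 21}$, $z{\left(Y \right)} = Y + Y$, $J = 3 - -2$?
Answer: $\frac{4}{5} \approx 0.8$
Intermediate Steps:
$J = 5$ ($J = 3 + 2 = 5$)
$z{\left(Y \right)} = 2 Y$
$E{\left(B \right)} = - \frac{1}{2} + \frac{3 B}{2}$ ($E{\left(B \right)} = \frac{B 3 - 1}{2} = \frac{3 B - 1}{2} = \frac{-1 + 3 B}{2} = - \frac{1}{2} + \frac{3 B}{2}$)
$q = \frac{1}{25}$ ($q = \frac{1}{\left(- \frac{1}{2} + \frac{3}{2} \cdot 3\right) + 21} = \frac{1}{\left(- \frac{1}{2} + \frac{9}{2}\right) + 21} = \frac{1}{4 + 21} = \frac{1}{25} \approx 0.04$)
$z{\left(\left(-4 + 6\right) J \right)} q = 2 \left(-4 + 6\right) 5 \cdot \frac{1}{25} = 2 \cdot 2 \cdot 5 \cdot \frac{1}{25} = 2 \cdot 10 \cdot \frac{1}{25} = 20 \cdot \frac{1}{25} = \frac{4}{5}$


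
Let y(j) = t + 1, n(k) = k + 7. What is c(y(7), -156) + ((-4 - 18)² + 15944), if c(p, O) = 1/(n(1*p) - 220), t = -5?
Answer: 3564875/217 ≈ 16428.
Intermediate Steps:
n(k) = 7 + k
y(j) = -4 (y(j) = -5 + 1 = -4)
c(p, O) = 1/(-213 + p) (c(p, O) = 1/((7 + 1*p) - 220) = 1/((7 + p) - 220) = 1/(-213 + p))
c(y(7), -156) + ((-4 - 18)² + 15944) = 1/(-213 - 4) + ((-4 - 18)² + 15944) = 1/(-217) + ((-22)² + 15944) = -1/217 + (484 + 15944) = -1/217 + 16428 = 3564875/217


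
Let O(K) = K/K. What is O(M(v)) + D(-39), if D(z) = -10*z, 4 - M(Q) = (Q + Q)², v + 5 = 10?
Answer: 391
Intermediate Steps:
v = 5 (v = -5 + 10 = 5)
M(Q) = 4 - 4*Q² (M(Q) = 4 - (Q + Q)² = 4 - (2*Q)² = 4 - 4*Q²)
O(K) = 1
O(M(v)) + D(-39) = 1 - 10*(-39) = 1 + 390 = 391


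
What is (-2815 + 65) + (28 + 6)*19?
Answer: -2104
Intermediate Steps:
(-2815 + 65) + (28 + 6)*19 = -2750 + 34*19 = -2750 + 646 = -2104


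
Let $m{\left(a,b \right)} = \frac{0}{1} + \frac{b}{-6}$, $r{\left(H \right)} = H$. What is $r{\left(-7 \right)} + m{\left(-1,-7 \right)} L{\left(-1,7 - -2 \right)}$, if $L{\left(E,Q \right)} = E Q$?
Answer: $- \frac{35}{2} \approx -17.5$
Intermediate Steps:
$m{\left(a,b \right)} = - \frac{b}{6}$ ($m{\left(a,b \right)} = 0 \cdot 1 + b \left(- \frac{1}{6}\right) = 0 - \frac{b}{6} = - \frac{b}{6}$)
$r{\left(-7 \right)} + m{\left(-1,-7 \right)} L{\left(-1,7 - -2 \right)} = -7 + \left(- \frac{1}{6}\right) \left(-7\right) \left(- (7 - -2)\right) = -7 + \frac{7 \left(- (7 + 2)\right)}{6} = -7 + \frac{7 \left(\left(-1\right) 9\right)}{6} = -7 + \frac{7}{6} \left(-9\right) = -7 - \frac{21}{2} = - \frac{35}{2}$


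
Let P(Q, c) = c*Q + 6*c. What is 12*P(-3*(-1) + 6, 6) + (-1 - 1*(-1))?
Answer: 1080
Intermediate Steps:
P(Q, c) = 6*c + Q*c (P(Q, c) = Q*c + 6*c = 6*c + Q*c)
12*P(-3*(-1) + 6, 6) + (-1 - 1*(-1)) = 12*(6*(6 + (-3*(-1) + 6))) + (-1 - 1*(-1)) = 12*(6*(6 + (3 + 6))) + (-1 + 1) = 12*(6*(6 + 9)) + 0 = 12*(6*15) + 0 = 12*90 + 0 = 1080 + 0 = 1080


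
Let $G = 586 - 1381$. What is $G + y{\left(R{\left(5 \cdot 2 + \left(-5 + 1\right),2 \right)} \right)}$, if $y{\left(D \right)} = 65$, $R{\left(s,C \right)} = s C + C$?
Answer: $-730$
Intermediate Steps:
$G = -795$ ($G = 586 - 1381 = -795$)
$R{\left(s,C \right)} = C + C s$ ($R{\left(s,C \right)} = C s + C = C + C s$)
$G + y{\left(R{\left(5 \cdot 2 + \left(-5 + 1\right),2 \right)} \right)} = -795 + 65 = -730$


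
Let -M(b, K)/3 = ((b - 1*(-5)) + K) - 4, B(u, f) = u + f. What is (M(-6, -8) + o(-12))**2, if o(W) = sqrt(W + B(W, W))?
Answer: 1485 + 468*I ≈ 1485.0 + 468.0*I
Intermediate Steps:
B(u, f) = f + u
o(W) = sqrt(3)*sqrt(W) (o(W) = sqrt(W + (W + W)) = sqrt(W + 2*W) = sqrt(3*W) = sqrt(3)*sqrt(W))
M(b, K) = -3 - 3*K - 3*b (M(b, K) = -3*(((b - 1*(-5)) + K) - 4) = -3*(((b + 5) + K) - 4) = -3*(((5 + b) + K) - 4) = -3*((5 + K + b) - 4) = -3*(1 + K + b) = -3 - 3*K - 3*b)
(M(-6, -8) + o(-12))**2 = ((-3 - 3*(-8) - 3*(-6)) + sqrt(3)*sqrt(-12))**2 = ((-3 + 24 + 18) + sqrt(3)*(2*I*sqrt(3)))**2 = (39 + 6*I)**2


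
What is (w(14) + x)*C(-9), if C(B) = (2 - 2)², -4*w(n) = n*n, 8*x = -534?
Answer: 0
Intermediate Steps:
x = -267/4 (x = (⅛)*(-534) = -267/4 ≈ -66.750)
w(n) = -n²/4 (w(n) = -n*n/4 = -n²/4)
C(B) = 0 (C(B) = 0² = 0)
(w(14) + x)*C(-9) = (-¼*14² - 267/4)*0 = (-¼*196 - 267/4)*0 = (-49 - 267/4)*0 = -463/4*0 = 0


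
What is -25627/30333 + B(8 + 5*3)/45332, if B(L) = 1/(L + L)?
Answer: -53439235211/63252555576 ≈ -0.84486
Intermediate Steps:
B(L) = 1/(2*L)
-25627/30333 + B(8 + 5*3)/45332 = -25627/30333 + (1/(2*(8 + 5*3)))/45332 = -25627*1/30333 + (1/(2*(8 + 15)))*(1/45332) = -25627/30333 + ((½)/23)*(1/45332) = -25627/30333 + ((½)*(1/23))*(1/45332) = -25627/30333 + (1/46)*(1/45332) = -25627/30333 + 1/2085272 = -53439235211/63252555576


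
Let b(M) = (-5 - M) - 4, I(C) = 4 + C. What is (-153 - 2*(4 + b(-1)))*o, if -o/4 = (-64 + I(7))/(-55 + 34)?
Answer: 30740/21 ≈ 1463.8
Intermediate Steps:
b(M) = -9 - M
o = -212/21 (o = -4*(-64 + (4 + 7))/(-55 + 34) = -4*(-64 + 11)/(-21) = -(-212)*(-1)/21 = -4*53/21 = -212/21 ≈ -10.095)
(-153 - 2*(4 + b(-1)))*o = (-153 - 2*(4 + (-9 - 1*(-1))))*(-212/21) = (-153 - 2*(4 + (-9 + 1)))*(-212/21) = (-153 - 2*(4 - 8))*(-212/21) = (-153 - 2*(-4))*(-212/21) = (-153 + 8)*(-212/21) = -145*(-212/21) = 30740/21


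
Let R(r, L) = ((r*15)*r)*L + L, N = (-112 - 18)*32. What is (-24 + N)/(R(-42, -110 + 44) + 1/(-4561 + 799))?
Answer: 15740208/6570054613 ≈ 0.0023957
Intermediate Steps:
N = -4160 (N = -130*32 = -4160)
R(r, L) = L + 15*L*r² (R(r, L) = ((15*r)*r)*L + L = (15*r²)*L + L = 15*L*r² + L = L + 15*L*r²)
(-24 + N)/(R(-42, -110 + 44) + 1/(-4561 + 799)) = (-24 - 4160)/((-110 + 44)*(1 + 15*(-42)²) + 1/(-4561 + 799)) = -4184/(-66*(1 + 15*1764) + 1/(-3762)) = -4184/(-66*(1 + 26460) - 1/3762) = -4184/(-66*26461 - 1/3762) = -4184/(-1746426 - 1/3762) = -4184/(-6570054613/3762) = -4184*(-3762/6570054613) = 15740208/6570054613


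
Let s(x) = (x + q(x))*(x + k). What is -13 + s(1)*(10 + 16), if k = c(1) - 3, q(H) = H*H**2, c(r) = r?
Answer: -65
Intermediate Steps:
q(H) = H**3
k = -2 (k = 1 - 3 = -2)
s(x) = (-2 + x)*(x + x**3) (s(x) = (x + x**3)*(x - 2) = (x + x**3)*(-2 + x) = (-2 + x)*(x + x**3))
-13 + s(1)*(10 + 16) = -13 + (1*(-2 + 1 + 1**3 - 2*1**2))*(10 + 16) = -13 + (1*(-2 + 1 + 1 - 2*1))*26 = -13 + (1*(-2 + 1 + 1 - 2))*26 = -13 + (1*(-2))*26 = -13 - 2*26 = -13 - 52 = -65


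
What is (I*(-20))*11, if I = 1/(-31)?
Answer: 220/31 ≈ 7.0968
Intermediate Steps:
I = -1/31 ≈ -0.032258
(I*(-20))*11 = -1/31*(-20)*11 = (20/31)*11 = 220/31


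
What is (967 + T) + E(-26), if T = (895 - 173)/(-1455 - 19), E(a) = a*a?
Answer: 1210530/737 ≈ 1642.5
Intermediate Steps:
E(a) = a²
T = -361/737 (T = 722/(-1474) = 722*(-1/1474) = -361/737 ≈ -0.48982)
(967 + T) + E(-26) = (967 - 361/737) + (-26)² = 712318/737 + 676 = 1210530/737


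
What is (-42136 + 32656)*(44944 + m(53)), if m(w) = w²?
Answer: -452698440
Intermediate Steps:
(-42136 + 32656)*(44944 + m(53)) = (-42136 + 32656)*(44944 + 53²) = -9480*(44944 + 2809) = -9480*47753 = -452698440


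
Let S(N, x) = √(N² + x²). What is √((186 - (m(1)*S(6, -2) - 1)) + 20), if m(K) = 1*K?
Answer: √(207 - 2*√10) ≈ 14.166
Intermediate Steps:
m(K) = K
√((186 - (m(1)*S(6, -2) - 1)) + 20) = √((186 - (1*√(6² + (-2)²) - 1)) + 20) = √((186 - (1*√(36 + 4) - 1)) + 20) = √((186 - (1*√40 - 1)) + 20) = √((186 - (1*(2*√10) - 1)) + 20) = √((186 - (2*√10 - 1)) + 20) = √((186 - (-1 + 2*√10)) + 20) = √((186 + (1 - 2*√10)) + 20) = √((187 - 2*√10) + 20) = √(207 - 2*√10)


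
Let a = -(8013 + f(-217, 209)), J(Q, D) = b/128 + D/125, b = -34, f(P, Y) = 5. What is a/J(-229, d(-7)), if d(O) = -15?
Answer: 12828800/617 ≈ 20792.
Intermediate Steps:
J(Q, D) = -17/64 + D/125 (J(Q, D) = -34/128 + D/125 = -34*1/128 + D*(1/125) = -17/64 + D/125)
a = -8018 (a = -(8013 + 5) = -1*8018 = -8018)
a/J(-229, d(-7)) = -8018/(-17/64 + (1/125)*(-15)) = -8018/(-17/64 - 3/25) = -8018/(-617/1600) = -8018*(-1600/617) = 12828800/617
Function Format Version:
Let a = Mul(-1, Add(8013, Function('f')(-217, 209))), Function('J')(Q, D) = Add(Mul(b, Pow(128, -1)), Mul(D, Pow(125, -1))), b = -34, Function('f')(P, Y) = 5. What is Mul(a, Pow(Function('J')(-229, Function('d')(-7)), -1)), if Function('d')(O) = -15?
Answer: Rational(12828800, 617) ≈ 20792.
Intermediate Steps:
Function('J')(Q, D) = Add(Rational(-17, 64), Mul(Rational(1, 125), D)) (Function('J')(Q, D) = Add(Mul(-34, Pow(128, -1)), Mul(D, Pow(125, -1))) = Add(Mul(-34, Rational(1, 128)), Mul(D, Rational(1, 125))) = Add(Rational(-17, 64), Mul(Rational(1, 125), D)))
a = -8018 (a = Mul(-1, Add(8013, 5)) = Mul(-1, 8018) = -8018)
Mul(a, Pow(Function('J')(-229, Function('d')(-7)), -1)) = Mul(-8018, Pow(Add(Rational(-17, 64), Mul(Rational(1, 125), -15)), -1)) = Mul(-8018, Pow(Add(Rational(-17, 64), Rational(-3, 25)), -1)) = Mul(-8018, Pow(Rational(-617, 1600), -1)) = Mul(-8018, Rational(-1600, 617)) = Rational(12828800, 617)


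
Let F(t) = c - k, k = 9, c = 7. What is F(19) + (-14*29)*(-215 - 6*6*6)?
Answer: 174984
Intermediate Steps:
F(t) = -2 (F(t) = 7 - 1*9 = 7 - 9 = -2)
F(19) + (-14*29)*(-215 - 6*6*6) = -2 + (-14*29)*(-215 - 6*6*6) = -2 - 406*(-215 - 36*6) = -2 - 406*(-215 - 216) = -2 - 406*(-431) = -2 + 174986 = 174984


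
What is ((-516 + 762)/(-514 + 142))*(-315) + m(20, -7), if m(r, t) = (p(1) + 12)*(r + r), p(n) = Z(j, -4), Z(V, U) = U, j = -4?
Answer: 32755/62 ≈ 528.31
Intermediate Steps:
p(n) = -4
m(r, t) = 16*r (m(r, t) = (-4 + 12)*(r + r) = 8*(2*r) = 16*r)
((-516 + 762)/(-514 + 142))*(-315) + m(20, -7) = ((-516 + 762)/(-514 + 142))*(-315) + 16*20 = (246/(-372))*(-315) + 320 = (246*(-1/372))*(-315) + 320 = -41/62*(-315) + 320 = 12915/62 + 320 = 32755/62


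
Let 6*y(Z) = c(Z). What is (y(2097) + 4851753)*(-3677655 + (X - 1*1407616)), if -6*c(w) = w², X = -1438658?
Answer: -123422370156819/4 ≈ -3.0856e+13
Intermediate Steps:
c(w) = -w²/6
y(Z) = -Z²/36 (y(Z) = (-Z²/6)/6 = -Z²/36)
(y(2097) + 4851753)*(-3677655 + (X - 1*1407616)) = (-1/36*2097² + 4851753)*(-3677655 + (-1438658 - 1*1407616)) = (-1/36*4397409 + 4851753)*(-3677655 + (-1438658 - 1407616)) = (-488601/4 + 4851753)*(-3677655 - 2846274) = (18918411/4)*(-6523929) = -123422370156819/4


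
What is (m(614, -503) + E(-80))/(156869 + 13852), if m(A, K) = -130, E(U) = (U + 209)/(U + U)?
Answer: -20929/27315360 ≈ -0.00076620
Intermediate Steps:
E(U) = (209 + U)/(2*U) (E(U) = (209 + U)/((2*U)) = (209 + U)*(1/(2*U)) = (209 + U)/(2*U))
(m(614, -503) + E(-80))/(156869 + 13852) = (-130 + (½)*(209 - 80)/(-80))/(156869 + 13852) = (-130 + (½)*(-1/80)*129)/170721 = (-130 - 129/160)*(1/170721) = -20929/160*1/170721 = -20929/27315360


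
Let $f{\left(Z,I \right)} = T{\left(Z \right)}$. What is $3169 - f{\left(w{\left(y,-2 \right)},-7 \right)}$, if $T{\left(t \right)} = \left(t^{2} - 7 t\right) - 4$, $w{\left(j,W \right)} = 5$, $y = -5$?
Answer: $3183$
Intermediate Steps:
$T{\left(t \right)} = -4 + t^{2} - 7 t$
$f{\left(Z,I \right)} = -4 + Z^{2} - 7 Z$
$3169 - f{\left(w{\left(y,-2 \right)},-7 \right)} = 3169 - \left(-4 + 5^{2} - 35\right) = 3169 - \left(-4 + 25 - 35\right) = 3169 - -14 = 3169 + 14 = 3183$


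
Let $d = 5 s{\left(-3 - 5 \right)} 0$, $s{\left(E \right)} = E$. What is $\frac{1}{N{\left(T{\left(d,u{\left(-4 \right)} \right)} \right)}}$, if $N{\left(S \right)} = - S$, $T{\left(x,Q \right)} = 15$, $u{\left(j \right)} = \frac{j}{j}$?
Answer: $- \frac{1}{15} \approx -0.066667$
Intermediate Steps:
$u{\left(j \right)} = 1$
$d = 0$ ($d = 5 \left(-3 - 5\right) 0 = 5 \left(-8\right) 0 = \left(-40\right) 0 = 0$)
$\frac{1}{N{\left(T{\left(d,u{\left(-4 \right)} \right)} \right)}} = \frac{1}{\left(-1\right) 15} = \frac{1}{-15} = - \frac{1}{15}$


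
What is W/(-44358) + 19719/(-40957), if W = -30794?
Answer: 27609604/129769329 ≈ 0.21276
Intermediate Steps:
W/(-44358) + 19719/(-40957) = -30794/(-44358) + 19719/(-40957) = -30794*(-1/44358) + 19719*(-1/40957) = 15397/22179 - 2817/5851 = 27609604/129769329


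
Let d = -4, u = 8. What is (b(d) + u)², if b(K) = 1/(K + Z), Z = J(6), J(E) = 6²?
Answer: 66049/1024 ≈ 64.501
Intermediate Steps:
J(E) = 36
Z = 36
b(K) = 1/(36 + K) (b(K) = 1/(K + 36) = 1/(36 + K))
(b(d) + u)² = (1/(36 - 4) + 8)² = (1/32 + 8)² = (257/32)² = 66049/1024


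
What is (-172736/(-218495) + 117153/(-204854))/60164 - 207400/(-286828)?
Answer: 139628347443550797963/193100859781173514040 ≈ 0.72309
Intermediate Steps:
(-172736/(-218495) + 117153/(-204854))/60164 - 207400/(-286828) = (-172736*(-1/218495) + 117153*(-1/204854))*(1/60164) - 207400*(-1/286828) = (172736/218495 - 117153/204854)*(1/60164) + 51850/71707 = (9788315809/44759574730)*(1/60164) + 51850/71707 = 9788315809/2692915054055720 + 51850/71707 = 139628347443550797963/193100859781173514040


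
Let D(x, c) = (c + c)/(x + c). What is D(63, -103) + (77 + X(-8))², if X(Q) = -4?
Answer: 106683/20 ≈ 5334.1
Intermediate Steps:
D(x, c) = 2*c/(c + x) (D(x, c) = (2*c)/(c + x) = 2*c/(c + x))
D(63, -103) + (77 + X(-8))² = 2*(-103)/(-103 + 63) + (77 - 4)² = 2*(-103)/(-40) + 73² = 2*(-103)*(-1/40) + 5329 = 103/20 + 5329 = 106683/20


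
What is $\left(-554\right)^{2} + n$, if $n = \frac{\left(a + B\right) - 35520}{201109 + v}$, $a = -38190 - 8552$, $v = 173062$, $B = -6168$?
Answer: $\frac{114838978206}{374171} \approx 3.0692 \cdot 10^{5}$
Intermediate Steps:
$a = -46742$
$n = - \frac{88430}{374171}$ ($n = \frac{\left(-46742 - 6168\right) - 35520}{201109 + 173062} = \frac{-52910 - 35520}{374171} = \left(-88430\right) \frac{1}{374171} = - \frac{88430}{374171} \approx -0.23634$)
$\left(-554\right)^{2} + n = \left(-554\right)^{2} - \frac{88430}{374171} = 306916 - \frac{88430}{374171} = \frac{114838978206}{374171}$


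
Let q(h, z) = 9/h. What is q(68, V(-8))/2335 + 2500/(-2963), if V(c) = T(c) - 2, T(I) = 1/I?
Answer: -396923333/470465140 ≈ -0.84368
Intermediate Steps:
T(I) = 1/I
V(c) = -2 + 1/c (V(c) = 1/c - 2 = -2 + 1/c)
q(68, V(-8))/2335 + 2500/(-2963) = (9/68)/2335 + 2500/(-2963) = (9*(1/68))*(1/2335) + 2500*(-1/2963) = (9/68)*(1/2335) - 2500/2963 = 9/158780 - 2500/2963 = -396923333/470465140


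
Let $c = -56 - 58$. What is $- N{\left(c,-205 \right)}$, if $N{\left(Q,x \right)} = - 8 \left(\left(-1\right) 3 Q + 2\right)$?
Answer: $2752$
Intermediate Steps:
$c = -114$ ($c = -56 - 58 = -114$)
$N{\left(Q,x \right)} = -16 + 24 Q$ ($N{\left(Q,x \right)} = - 8 \left(- 3 Q + 2\right) = - 8 \left(2 - 3 Q\right) = -16 + 24 Q$)
$- N{\left(c,-205 \right)} = - (-16 + 24 \left(-114\right)) = - (-16 - 2736) = \left(-1\right) \left(-2752\right) = 2752$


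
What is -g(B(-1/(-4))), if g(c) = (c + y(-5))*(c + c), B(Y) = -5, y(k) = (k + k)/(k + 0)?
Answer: -30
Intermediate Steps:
y(k) = 2 (y(k) = (2*k)/k = 2)
g(c) = 2*c*(2 + c) (g(c) = (c + 2)*(c + c) = (2 + c)*(2*c) = 2*c*(2 + c))
-g(B(-1/(-4))) = -2*(-5)*(2 - 5) = -2*(-5)*(-3) = -1*30 = -30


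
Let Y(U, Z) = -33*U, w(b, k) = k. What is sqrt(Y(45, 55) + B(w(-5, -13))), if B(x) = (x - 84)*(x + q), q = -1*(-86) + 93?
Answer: I*sqrt(17587) ≈ 132.62*I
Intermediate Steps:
q = 179 (q = 86 + 93 = 179)
B(x) = (-84 + x)*(179 + x) (B(x) = (x - 84)*(x + 179) = (-84 + x)*(179 + x))
sqrt(Y(45, 55) + B(w(-5, -13))) = sqrt(-33*45 + (-15036 + (-13)**2 + 95*(-13))) = sqrt(-1485 + (-15036 + 169 - 1235)) = sqrt(-1485 - 16102) = sqrt(-17587) = I*sqrt(17587)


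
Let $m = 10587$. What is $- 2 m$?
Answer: $-21174$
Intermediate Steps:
$- 2 m = \left(-2\right) 10587 = -21174$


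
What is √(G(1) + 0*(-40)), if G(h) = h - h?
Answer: 0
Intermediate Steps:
G(h) = 0
√(G(1) + 0*(-40)) = √(0 + 0*(-40)) = √(0 + 0) = √0 = 0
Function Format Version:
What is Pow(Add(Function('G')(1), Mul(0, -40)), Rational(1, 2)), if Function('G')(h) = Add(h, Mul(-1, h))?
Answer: 0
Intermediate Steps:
Function('G')(h) = 0
Pow(Add(Function('G')(1), Mul(0, -40)), Rational(1, 2)) = Pow(Add(0, Mul(0, -40)), Rational(1, 2)) = Pow(Add(0, 0), Rational(1, 2)) = Pow(0, Rational(1, 2)) = 0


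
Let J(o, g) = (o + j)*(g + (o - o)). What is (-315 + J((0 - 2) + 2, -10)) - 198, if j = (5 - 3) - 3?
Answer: -503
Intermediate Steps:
j = -1 (j = 2 - 3 = -1)
J(o, g) = g*(-1 + o) (J(o, g) = (o - 1)*(g + (o - o)) = (-1 + o)*(g + 0) = (-1 + o)*g = g*(-1 + o))
(-315 + J((0 - 2) + 2, -10)) - 198 = (-315 - 10*(-1 + ((0 - 2) + 2))) - 198 = (-315 - 10*(-1 + (-2 + 2))) - 198 = (-315 - 10*(-1 + 0)) - 198 = (-315 - 10*(-1)) - 198 = (-315 + 10) - 198 = -305 - 198 = -503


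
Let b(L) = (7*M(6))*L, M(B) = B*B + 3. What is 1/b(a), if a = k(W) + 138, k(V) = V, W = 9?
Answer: 1/40131 ≈ 2.4918e-5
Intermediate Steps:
M(B) = 3 + B² (M(B) = B² + 3 = 3 + B²)
a = 147 (a = 9 + 138 = 147)
b(L) = 273*L (b(L) = (7*(3 + 6²))*L = (7*(3 + 36))*L = (7*39)*L = 273*L)
1/b(a) = 1/(273*147) = 1/40131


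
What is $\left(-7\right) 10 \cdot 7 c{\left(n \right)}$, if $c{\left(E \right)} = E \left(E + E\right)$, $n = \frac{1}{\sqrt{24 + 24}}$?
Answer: $- \frac{245}{12} \approx -20.417$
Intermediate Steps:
$n = \frac{\sqrt{3}}{12}$ ($n = \frac{1}{\sqrt{48}} = \frac{1}{4 \sqrt{3}} = \frac{\sqrt{3}}{12} \approx 0.14434$)
$c{\left(E \right)} = 2 E^{2}$ ($c{\left(E \right)} = E 2 E = 2 E^{2}$)
$\left(-7\right) 10 \cdot 7 c{\left(n \right)} = \left(-7\right) 10 \cdot 7 \cdot 2 \left(\frac{\sqrt{3}}{12}\right)^{2} = \left(-70\right) 7 \cdot 2 \cdot \frac{1}{48} = \left(-490\right) \frac{1}{24} = - \frac{245}{12}$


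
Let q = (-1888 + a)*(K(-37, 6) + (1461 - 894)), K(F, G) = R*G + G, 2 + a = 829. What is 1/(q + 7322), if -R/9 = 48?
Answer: 1/2149481 ≈ 4.6523e-7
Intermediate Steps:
R = -432 (R = -9*48 = -432)
a = 827 (a = -2 + 829 = 827)
K(F, G) = -431*G (K(F, G) = -432*G + G = -431*G)
q = 2142159 (q = (-1888 + 827)*(-431*6 + (1461 - 894)) = -1061*(-2586 + 567) = -1061*(-2019) = 2142159)
1/(q + 7322) = 1/(2142159 + 7322) = 1/2149481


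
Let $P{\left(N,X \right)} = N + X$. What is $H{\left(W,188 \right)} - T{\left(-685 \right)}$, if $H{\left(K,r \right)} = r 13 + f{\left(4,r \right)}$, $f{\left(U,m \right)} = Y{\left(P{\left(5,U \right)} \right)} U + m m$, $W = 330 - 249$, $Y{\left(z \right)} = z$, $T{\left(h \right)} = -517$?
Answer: $38341$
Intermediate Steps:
$W = 81$ ($W = 330 - 249 = 81$)
$f{\left(U,m \right)} = m^{2} + U \left(5 + U\right)$ ($f{\left(U,m \right)} = \left(5 + U\right) U + m m = U \left(5 + U\right) + m^{2} = m^{2} + U \left(5 + U\right)$)
$H{\left(K,r \right)} = 36 + r^{2} + 13 r$ ($H{\left(K,r \right)} = r 13 + \left(r^{2} + 4 \left(5 + 4\right)\right) = 13 r + \left(r^{2} + 4 \cdot 9\right) = 13 r + \left(r^{2} + 36\right) = 13 r + \left(36 + r^{2}\right) = 36 + r^{2} + 13 r$)
$H{\left(W,188 \right)} - T{\left(-685 \right)} = \left(36 + 188^{2} + 13 \cdot 188\right) - -517 = \left(36 + 35344 + 2444\right) + 517 = 37824 + 517 = 38341$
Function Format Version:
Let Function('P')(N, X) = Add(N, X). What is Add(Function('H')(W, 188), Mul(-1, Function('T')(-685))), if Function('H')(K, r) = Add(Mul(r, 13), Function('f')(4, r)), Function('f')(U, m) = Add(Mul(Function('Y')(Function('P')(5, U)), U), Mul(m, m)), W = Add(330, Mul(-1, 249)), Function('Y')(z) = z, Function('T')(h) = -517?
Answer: 38341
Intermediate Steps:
W = 81 (W = Add(330, -249) = 81)
Function('f')(U, m) = Add(Pow(m, 2), Mul(U, Add(5, U))) (Function('f')(U, m) = Add(Mul(Add(5, U), U), Mul(m, m)) = Add(Mul(U, Add(5, U)), Pow(m, 2)) = Add(Pow(m, 2), Mul(U, Add(5, U))))
Function('H')(K, r) = Add(36, Pow(r, 2), Mul(13, r)) (Function('H')(K, r) = Add(Mul(r, 13), Add(Pow(r, 2), Mul(4, Add(5, 4)))) = Add(Mul(13, r), Add(Pow(r, 2), Mul(4, 9))) = Add(Mul(13, r), Add(Pow(r, 2), 36)) = Add(Mul(13, r), Add(36, Pow(r, 2))) = Add(36, Pow(r, 2), Mul(13, r)))
Add(Function('H')(W, 188), Mul(-1, Function('T')(-685))) = Add(Add(36, Pow(188, 2), Mul(13, 188)), Mul(-1, -517)) = Add(Add(36, 35344, 2444), 517) = Add(37824, 517) = 38341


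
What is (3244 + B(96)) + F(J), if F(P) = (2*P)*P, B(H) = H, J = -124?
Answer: 34092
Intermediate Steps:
F(P) = 2*P²
(3244 + B(96)) + F(J) = (3244 + 96) + 2*(-124)² = 3340 + 2*15376 = 3340 + 30752 = 34092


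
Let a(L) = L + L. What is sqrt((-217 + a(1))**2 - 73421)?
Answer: 2*I*sqrt(6799) ≈ 164.91*I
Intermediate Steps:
a(L) = 2*L
sqrt((-217 + a(1))**2 - 73421) = sqrt((-217 + 2*1)**2 - 73421) = sqrt((-217 + 2)**2 - 73421) = sqrt((-215)**2 - 73421) = sqrt(46225 - 73421) = sqrt(-27196) = 2*I*sqrt(6799)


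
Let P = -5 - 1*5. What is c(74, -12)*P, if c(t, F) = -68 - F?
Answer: 560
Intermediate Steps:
P = -10 (P = -5 - 5 = -10)
c(74, -12)*P = (-68 - 1*(-12))*(-10) = (-68 + 12)*(-10) = -56*(-10) = 560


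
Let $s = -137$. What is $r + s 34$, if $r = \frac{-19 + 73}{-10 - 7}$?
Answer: $- \frac{79240}{17} \approx -4661.2$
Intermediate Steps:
$r = - \frac{54}{17}$ ($r = \frac{54}{-17} = 54 \left(- \frac{1}{17}\right) = - \frac{54}{17} \approx -3.1765$)
$r + s 34 = - \frac{54}{17} - 4658 = - \frac{79240}{17}$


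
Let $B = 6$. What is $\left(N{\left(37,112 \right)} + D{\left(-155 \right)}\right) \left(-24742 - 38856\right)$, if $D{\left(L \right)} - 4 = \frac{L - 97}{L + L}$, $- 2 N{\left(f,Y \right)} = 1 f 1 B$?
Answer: $\frac{1046759482}{155} \approx 6.7533 \cdot 10^{6}$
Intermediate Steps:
$N{\left(f,Y \right)} = - 3 f$ ($N{\left(f,Y \right)} = - \frac{1 f 1 \cdot 6}{2} = - \frac{f 1 \cdot 6}{2} = - \frac{f 6}{2} = - \frac{6 f}{2} = - 3 f$)
$D{\left(L \right)} = 4 + \frac{-97 + L}{2 L}$ ($D{\left(L \right)} = 4 + \frac{L - 97}{L + L} = 4 + \frac{-97 + L}{2 L}$)
$\left(N{\left(37,112 \right)} + D{\left(-155 \right)}\right) \left(-24742 - 38856\right) = \left(\left(-3\right) 37 + \frac{-97 + 9 \left(-155\right)}{2 \left(-155\right)}\right) \left(-24742 - 38856\right) = \left(-111 + \frac{1}{2} \left(- \frac{1}{155}\right) \left(-97 - 1395\right)\right) \left(-63598\right) = \left(-111 + \frac{1}{2} \left(- \frac{1}{155}\right) \left(-1492\right)\right) \left(-63598\right) = \left(-111 + \frac{746}{155}\right) \left(-63598\right) = \left(- \frac{16459}{155}\right) \left(-63598\right) = \frac{1046759482}{155}$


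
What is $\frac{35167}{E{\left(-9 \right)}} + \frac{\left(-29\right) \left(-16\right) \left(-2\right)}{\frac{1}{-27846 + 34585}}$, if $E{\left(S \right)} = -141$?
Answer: $- \frac{881819839}{141} \approx -6.254 \cdot 10^{6}$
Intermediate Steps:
$\frac{35167}{E{\left(-9 \right)}} + \frac{\left(-29\right) \left(-16\right) \left(-2\right)}{\frac{1}{-27846 + 34585}} = \frac{35167}{-141} + \frac{\left(-29\right) \left(-16\right) \left(-2\right)}{\frac{1}{-27846 + 34585}} = 35167 \left(- \frac{1}{141}\right) + \frac{464 \left(-2\right)}{\frac{1}{6739}} = - \frac{35167}{141} - 928 \frac{1}{\frac{1}{6739}} = - \frac{35167}{141} - 6253792 = - \frac{881819839}{141}$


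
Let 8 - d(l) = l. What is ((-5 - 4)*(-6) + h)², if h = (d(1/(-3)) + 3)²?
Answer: 2696164/81 ≈ 33286.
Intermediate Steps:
d(l) = 8 - l
h = 1156/9 (h = ((8 - 1/(-3)) + 3)² = ((8 - 1*(-⅓)) + 3)² = ((8 + ⅓) + 3)² = (25/3 + 3)² = (34/3)² = 1156/9 ≈ 128.44)
((-5 - 4)*(-6) + h)² = ((-5 - 4)*(-6) + 1156/9)² = (-9*(-6) + 1156/9)² = (54 + 1156/9)² = (1642/9)² = 2696164/81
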